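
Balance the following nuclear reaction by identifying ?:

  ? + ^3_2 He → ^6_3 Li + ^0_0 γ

Conserve mass number: A + 3 = 6 + 0, so A = 3.
Conserve atomic number: Z + 2 = 3 + 0, so Z = 1.
A = 3 and Z = 1 is ^3_1 H — a triton.

triton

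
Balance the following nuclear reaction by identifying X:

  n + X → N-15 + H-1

O-15

Conserve mass number: 1 + A = 15 + 1, so A = 15.
Conserve atomic number: 0 + Z = 7 + 1, so Z = 8.
Z = 8 is oxygen, so the species is O-15.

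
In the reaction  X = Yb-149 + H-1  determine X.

Lu-150

Conserve mass number: A = 149 + 1, so A = 150.
Conserve atomic number: Z = 70 + 1, so Z = 71.
Z = 71 is lutetium, so the species is Lu-150.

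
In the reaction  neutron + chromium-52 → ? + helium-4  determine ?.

Ti-49

Conserve mass number: 1 + 52 = A + 4, so A = 49.
Conserve atomic number: 0 + 24 = Z + 2, so Z = 22.
Z = 22 is titanium, so the species is titanium-49.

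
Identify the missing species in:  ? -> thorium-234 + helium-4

Conserve mass number: A = 234 + 4, so A = 238.
Conserve atomic number: Z = 90 + 2, so Z = 92.
Z = 92 is uranium, so the species is uranium-238.

U-238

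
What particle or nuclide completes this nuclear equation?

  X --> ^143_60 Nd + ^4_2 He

Sm-147

Conserve mass number: A = 143 + 4, so A = 147.
Conserve atomic number: Z = 60 + 2, so Z = 62.
Z = 62 is samarium, so the species is ^147_62 Sm.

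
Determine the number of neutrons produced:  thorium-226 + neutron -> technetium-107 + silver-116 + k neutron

Conserve mass number: 227 = 107 + 116 + k, so k = 227 − 223 = 4.
Check atomic number: 90 = 43 + 47 + 0 = 90. ✓

4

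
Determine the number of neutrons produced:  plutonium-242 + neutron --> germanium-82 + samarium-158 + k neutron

Conserve mass number: 243 = 82 + 158 + k, so k = 243 − 240 = 3.
Check atomic number: 94 = 32 + 62 + 0 = 94. ✓

3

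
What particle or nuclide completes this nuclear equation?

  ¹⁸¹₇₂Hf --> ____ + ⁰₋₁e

Ta-181

Conserve mass number: 181 = A + 0, so A = 181.
Conserve atomic number: 72 = Z − 1, so Z = 73.
Z = 73 is tantalum, so the species is ¹⁸¹₇₃Ta.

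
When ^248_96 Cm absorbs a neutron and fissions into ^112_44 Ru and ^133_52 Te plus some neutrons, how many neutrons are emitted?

4

Conserve mass number: 249 = 112 + 133 + k, so k = 249 − 245 = 4.
Check atomic number: 96 = 44 + 52 + 0 = 96. ✓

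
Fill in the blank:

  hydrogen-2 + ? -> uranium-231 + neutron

Conserve mass number: 2 + A = 231 + 1, so A = 230.
Conserve atomic number: 1 + Z = 92 + 0, so Z = 91.
Z = 91 is protactinium, so the species is protactinium-230.

Pa-230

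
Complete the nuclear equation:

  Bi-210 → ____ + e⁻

Conserve mass number: 210 = A + 0, so A = 210.
Conserve atomic number: 83 = Z − 1, so Z = 84.
Z = 84 is polonium, so the species is Po-210.

Po-210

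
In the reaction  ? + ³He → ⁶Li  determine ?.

triton

Conserve mass number: A + 3 = 6, so A = 3.
Conserve atomic number: Z + 2 = 3, so Z = 1.
A = 3 and Z = 1 is ³H — a triton.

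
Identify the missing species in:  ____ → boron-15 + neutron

B-16

Conserve mass number: A = 15 + 1, so A = 16.
Conserve atomic number: Z = 5 + 0, so Z = 5.
Z = 5 is boron, so the species is boron-16.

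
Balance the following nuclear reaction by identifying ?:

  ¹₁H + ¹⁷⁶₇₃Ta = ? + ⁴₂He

Conserve mass number: 1 + 176 = A + 4, so A = 173.
Conserve atomic number: 1 + 73 = Z + 2, so Z = 72.
Z = 72 is hafnium, so the species is ¹⁷³₇₂Hf.

Hf-173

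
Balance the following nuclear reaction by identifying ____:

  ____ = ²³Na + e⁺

Conserve mass number: A = 23 + 0, so A = 23.
Conserve atomic number: Z = 11 + 1, so Z = 12.
Z = 12 is magnesium, so the species is ²³Mg.

Mg-23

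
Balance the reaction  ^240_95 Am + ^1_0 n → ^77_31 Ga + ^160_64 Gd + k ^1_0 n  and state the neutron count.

4

Conserve mass number: 241 = 77 + 160 + k, so k = 241 − 237 = 4.
Check atomic number: 95 = 31 + 64 + 0 = 95. ✓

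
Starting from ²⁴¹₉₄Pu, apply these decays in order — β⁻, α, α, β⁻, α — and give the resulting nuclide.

Start: (A, Z) = (241, 94).
After β⁻: (241, 95).
After α: (237, 93).
After α: (233, 91).
After β⁻: (233, 92).
After α: (229, 90).
Z = 90 is thorium.

Th-229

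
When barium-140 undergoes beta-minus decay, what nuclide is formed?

Beta-minus decay: mass number changes by +0, atomic number by +1.
A: 140 = 140; Z: 56 + 1 = 57.
Z = 57 is lanthanum, so the daughter is lanthanum-140.

La-140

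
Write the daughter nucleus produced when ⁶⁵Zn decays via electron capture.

Cu-65

Electron capture: mass number changes by +0, atomic number by -1.
A: 65 = 65; Z: 30 − 1 = 29.
Z = 29 is copper, so the daughter is ⁶⁵Cu.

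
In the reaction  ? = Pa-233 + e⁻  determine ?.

Conserve mass number: A = 233 + 0, so A = 233.
Conserve atomic number: Z = 91 − 1, so Z = 90.
Z = 90 is thorium, so the species is Th-233.

Th-233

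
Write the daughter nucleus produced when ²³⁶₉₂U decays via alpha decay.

Th-232

Alpha decay: mass number changes by -4, atomic number by -2.
A: 236 − 4 = 232; Z: 92 − 2 = 90.
Z = 90 is thorium, so the daughter is ²³²₉₀Th.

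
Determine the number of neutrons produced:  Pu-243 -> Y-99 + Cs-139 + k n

5

Conserve mass number: 243 = 99 + 139 + k, so k = 243 − 238 = 5.
Check atomic number: 94 = 39 + 55 + 0 = 94. ✓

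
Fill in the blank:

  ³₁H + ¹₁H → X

Conserve mass number: 3 + 1 = A, so A = 4.
Conserve atomic number: 1 + 1 = Z, so Z = 2.
A = 4 and Z = 2 is ⁴₂He — an alpha particle.

He-4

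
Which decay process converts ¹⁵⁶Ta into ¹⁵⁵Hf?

proton emission

ΔA = 155 − 156 = -1; ΔZ = 72 − 73 = -1.
A drops by 1 and Z drops by 1 — a proton was emitted.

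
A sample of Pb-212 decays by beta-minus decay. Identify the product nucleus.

Bi-212

Beta-minus decay: mass number changes by +0, atomic number by +1.
A: 212 = 212; Z: 82 + 1 = 83.
Z = 83 is bismuth, so the daughter is Bi-212.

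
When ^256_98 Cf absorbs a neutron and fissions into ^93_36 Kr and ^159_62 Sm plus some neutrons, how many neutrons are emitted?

Conserve mass number: 257 = 93 + 159 + k, so k = 257 − 252 = 5.
Check atomic number: 98 = 36 + 62 + 0 = 98. ✓

5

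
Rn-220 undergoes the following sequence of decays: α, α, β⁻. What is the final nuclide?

Bi-212

Start: (A, Z) = (220, 86).
After α: (216, 84).
After α: (212, 82).
After β⁻: (212, 83).
Z = 83 is bismuth.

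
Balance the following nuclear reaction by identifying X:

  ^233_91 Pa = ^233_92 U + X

Conserve mass number: 233 = 233 + A, so A = 0.
Conserve atomic number: 91 = 92 + Z, so Z = -1.
A = 0 and Z = -1 is ^0_-1 e — a beta-minus particle.

beta-minus particle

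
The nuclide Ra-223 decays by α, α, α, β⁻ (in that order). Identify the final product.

Bi-211

Start: (A, Z) = (223, 88).
After α: (219, 86).
After α: (215, 84).
After α: (211, 82).
After β⁻: (211, 83).
Z = 83 is bismuth.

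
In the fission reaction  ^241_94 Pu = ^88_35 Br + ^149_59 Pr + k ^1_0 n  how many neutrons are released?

4

Conserve mass number: 241 = 88 + 149 + k, so k = 241 − 237 = 4.
Check atomic number: 94 = 35 + 59 + 0 = 94. ✓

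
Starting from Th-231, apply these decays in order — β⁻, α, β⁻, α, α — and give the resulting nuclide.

Rn-219

Start: (A, Z) = (231, 90).
After β⁻: (231, 91).
After α: (227, 89).
After β⁻: (227, 90).
After α: (223, 88).
After α: (219, 86).
Z = 86 is radon.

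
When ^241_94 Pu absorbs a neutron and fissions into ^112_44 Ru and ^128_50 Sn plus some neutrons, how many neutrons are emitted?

2

Conserve mass number: 242 = 112 + 128 + k, so k = 242 − 240 = 2.
Check atomic number: 94 = 44 + 50 + 0 = 94. ✓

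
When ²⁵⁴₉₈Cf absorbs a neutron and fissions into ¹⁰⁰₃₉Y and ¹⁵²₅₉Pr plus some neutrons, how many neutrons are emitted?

3

Conserve mass number: 255 = 100 + 152 + k, so k = 255 − 252 = 3.
Check atomic number: 98 = 39 + 59 + 0 = 98. ✓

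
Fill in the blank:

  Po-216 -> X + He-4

Conserve mass number: 216 = A + 4, so A = 212.
Conserve atomic number: 84 = Z + 2, so Z = 82.
Z = 82 is lead, so the species is Pb-212.

Pb-212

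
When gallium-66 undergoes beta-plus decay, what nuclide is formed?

Zn-66

Beta-plus decay: mass number changes by +0, atomic number by -1.
A: 66 = 66; Z: 31 − 1 = 30.
Z = 30 is zinc, so the daughter is zinc-66.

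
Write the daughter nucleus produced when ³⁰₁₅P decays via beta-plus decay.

Beta-plus decay: mass number changes by +0, atomic number by -1.
A: 30 = 30; Z: 15 − 1 = 14.
Z = 14 is silicon, so the daughter is ³⁰₁₄Si.

Si-30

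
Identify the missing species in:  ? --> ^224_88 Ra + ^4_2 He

Conserve mass number: A = 224 + 4, so A = 228.
Conserve atomic number: Z = 88 + 2, so Z = 90.
Z = 90 is thorium, so the species is ^228_90 Th.

Th-228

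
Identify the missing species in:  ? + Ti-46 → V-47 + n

Conserve mass number: A + 46 = 47 + 1, so A = 2.
Conserve atomic number: Z + 22 = 23 + 0, so Z = 1.
A = 2 and Z = 1 is H-2 — a deuteron.

deuteron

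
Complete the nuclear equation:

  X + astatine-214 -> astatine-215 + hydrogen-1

deuteron

Conserve mass number: A + 214 = 215 + 1, so A = 2.
Conserve atomic number: Z + 85 = 85 + 1, so Z = 1.
A = 2 and Z = 1 is hydrogen-2 — a deuteron.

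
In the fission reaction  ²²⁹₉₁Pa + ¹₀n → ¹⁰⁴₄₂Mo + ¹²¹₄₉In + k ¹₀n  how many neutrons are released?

5

Conserve mass number: 230 = 104 + 121 + k, so k = 230 − 225 = 5.
Check atomic number: 91 = 42 + 49 + 0 = 91. ✓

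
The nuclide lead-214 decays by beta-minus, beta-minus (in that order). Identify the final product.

Start: (A, Z) = (214, 82).
After β⁻: (214, 83).
After β⁻: (214, 84).
Z = 84 is polonium.

Po-214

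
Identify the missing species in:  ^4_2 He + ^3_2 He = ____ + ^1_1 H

Li-6

Conserve mass number: 4 + 3 = A + 1, so A = 6.
Conserve atomic number: 2 + 2 = Z + 1, so Z = 3.
Z = 3 is lithium, so the species is ^6_3 Li.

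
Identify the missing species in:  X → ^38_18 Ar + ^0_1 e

Conserve mass number: A = 38 + 0, so A = 38.
Conserve atomic number: Z = 18 + 1, so Z = 19.
Z = 19 is potassium, so the species is ^38_19 K.

K-38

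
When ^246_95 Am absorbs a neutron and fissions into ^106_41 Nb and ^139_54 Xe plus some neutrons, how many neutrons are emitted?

2

Conserve mass number: 247 = 106 + 139 + k, so k = 247 − 245 = 2.
Check atomic number: 95 = 41 + 54 + 0 = 95. ✓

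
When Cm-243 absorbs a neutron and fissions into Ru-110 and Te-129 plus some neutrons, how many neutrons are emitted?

Conserve mass number: 244 = 110 + 129 + k, so k = 244 − 239 = 5.
Check atomic number: 96 = 44 + 52 + 0 = 96. ✓

5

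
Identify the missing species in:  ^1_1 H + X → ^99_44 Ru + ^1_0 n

Tc-99

Conserve mass number: 1 + A = 99 + 1, so A = 99.
Conserve atomic number: 1 + Z = 44 + 0, so Z = 43.
Z = 43 is technetium, so the species is ^99_43 Tc.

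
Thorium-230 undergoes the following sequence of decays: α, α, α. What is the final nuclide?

Start: (A, Z) = (230, 90).
After α: (226, 88).
After α: (222, 86).
After α: (218, 84).
Z = 84 is polonium.

Po-218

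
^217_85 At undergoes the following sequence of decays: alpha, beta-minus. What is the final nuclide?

Po-213

Start: (A, Z) = (217, 85).
After α: (213, 83).
After β⁻: (213, 84).
Z = 84 is polonium.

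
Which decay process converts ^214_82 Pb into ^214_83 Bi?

beta-minus decay

ΔA = 214 − 214 = 0; ΔZ = 83 − 82 = +1.
A is unchanged and Z rises by 1 — a neutron has become a proton (β⁻ decay).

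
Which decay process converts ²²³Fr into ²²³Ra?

beta-minus decay

ΔA = 223 − 223 = 0; ΔZ = 88 − 87 = +1.
A is unchanged and Z rises by 1 — a neutron has become a proton (β⁻ decay).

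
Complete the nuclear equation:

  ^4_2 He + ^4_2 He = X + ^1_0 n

Conserve mass number: 4 + 4 = A + 1, so A = 7.
Conserve atomic number: 2 + 2 = Z + 0, so Z = 4.
Z = 4 is beryllium, so the species is ^7_4 Be.

Be-7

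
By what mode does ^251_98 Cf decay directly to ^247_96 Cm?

alpha decay

ΔA = 247 − 251 = -4; ΔZ = 96 − 98 = -2.
A drops by 4 and Z drops by 2 — the signature of alpha emission.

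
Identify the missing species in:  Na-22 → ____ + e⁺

Conserve mass number: 22 = A + 0, so A = 22.
Conserve atomic number: 11 = Z + 1, so Z = 10.
Z = 10 is neon, so the species is Ne-22.

Ne-22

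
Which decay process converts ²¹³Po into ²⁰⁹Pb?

alpha decay

ΔA = 209 − 213 = -4; ΔZ = 82 − 84 = -2.
A drops by 4 and Z drops by 2 — the signature of alpha emission.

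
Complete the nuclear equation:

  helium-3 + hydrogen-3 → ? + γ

Li-6

Conserve mass number: 3 + 3 = A + 0, so A = 6.
Conserve atomic number: 2 + 1 = Z + 0, so Z = 3.
Z = 3 is lithium, so the species is lithium-6.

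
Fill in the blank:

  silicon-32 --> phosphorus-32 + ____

Conserve mass number: 32 = 32 + A, so A = 0.
Conserve atomic number: 14 = 15 + Z, so Z = -1.
A = 0 and Z = -1 is e⁻ — a beta-minus particle.

beta-minus particle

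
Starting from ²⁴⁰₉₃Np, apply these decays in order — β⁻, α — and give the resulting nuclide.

Start: (A, Z) = (240, 93).
After β⁻: (240, 94).
After α: (236, 92).
Z = 92 is uranium.

U-236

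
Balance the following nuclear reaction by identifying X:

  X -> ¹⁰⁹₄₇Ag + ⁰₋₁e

Pd-109

Conserve mass number: A = 109 + 0, so A = 109.
Conserve atomic number: Z = 47 − 1, so Z = 46.
Z = 46 is palladium, so the species is ¹⁰⁹₄₆Pd.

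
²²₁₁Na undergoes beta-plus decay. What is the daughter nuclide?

Beta-plus decay: mass number changes by +0, atomic number by -1.
A: 22 = 22; Z: 11 − 1 = 10.
Z = 10 is neon, so the daughter is ²²₁₀Ne.

Ne-22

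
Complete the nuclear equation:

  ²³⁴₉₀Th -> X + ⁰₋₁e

Pa-234

Conserve mass number: 234 = A + 0, so A = 234.
Conserve atomic number: 90 = Z − 1, so Z = 91.
Z = 91 is protactinium, so the species is ²³⁴₉₁Pa.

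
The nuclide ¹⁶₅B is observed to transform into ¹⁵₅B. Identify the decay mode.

neutron emission

ΔA = 15 − 16 = -1; ΔZ = 5 − 5 = +0.
A drops by 1 with Z unchanged — a neutron was emitted.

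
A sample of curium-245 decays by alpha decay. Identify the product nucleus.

Pu-241

Alpha decay: mass number changes by -4, atomic number by -2.
A: 245 − 4 = 241; Z: 96 − 2 = 94.
Z = 94 is plutonium, so the daughter is plutonium-241.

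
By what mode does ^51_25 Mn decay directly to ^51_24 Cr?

ΔA = 51 − 51 = 0; ΔZ = 24 − 25 = -1.
A is unchanged and Z drops by 1 — a proton has become a neutron (β⁺ emission or electron capture).

beta-plus decay or electron capture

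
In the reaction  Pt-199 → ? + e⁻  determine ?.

Conserve mass number: 199 = A + 0, so A = 199.
Conserve atomic number: 78 = Z − 1, so Z = 79.
Z = 79 is gold, so the species is Au-199.

Au-199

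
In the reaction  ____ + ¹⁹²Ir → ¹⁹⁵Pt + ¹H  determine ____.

alpha particle

Conserve mass number: A + 192 = 195 + 1, so A = 4.
Conserve atomic number: Z + 77 = 78 + 1, so Z = 2.
A = 4 and Z = 2 is ⁴He — an alpha particle.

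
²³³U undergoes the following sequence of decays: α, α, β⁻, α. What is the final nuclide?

Fr-221

Start: (A, Z) = (233, 92).
After α: (229, 90).
After α: (225, 88).
After β⁻: (225, 89).
After α: (221, 87).
Z = 87 is francium.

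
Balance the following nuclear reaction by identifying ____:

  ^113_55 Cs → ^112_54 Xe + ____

proton

Conserve mass number: 113 = 112 + A, so A = 1.
Conserve atomic number: 55 = 54 + Z, so Z = 1.
A = 1 and Z = 1 is ^1_1 H — a proton.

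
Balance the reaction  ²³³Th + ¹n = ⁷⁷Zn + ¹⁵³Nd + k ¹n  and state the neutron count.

4

Conserve mass number: 234 = 77 + 153 + k, so k = 234 − 230 = 4.
Check atomic number: 90 = 30 + 60 + 0 = 90. ✓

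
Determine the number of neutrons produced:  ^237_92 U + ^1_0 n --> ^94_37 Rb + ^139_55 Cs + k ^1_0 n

5

Conserve mass number: 238 = 94 + 139 + k, so k = 238 − 233 = 5.
Check atomic number: 92 = 37 + 55 + 0 = 92. ✓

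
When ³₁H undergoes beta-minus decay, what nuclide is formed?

Beta-minus decay: mass number changes by +0, atomic number by +1.
A: 3 = 3; Z: 1 + 1 = 2.
Z = 2 is helium, so the daughter is ³₂He.

He-3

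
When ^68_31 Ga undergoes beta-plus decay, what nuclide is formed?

Zn-68

Beta-plus decay: mass number changes by +0, atomic number by -1.
A: 68 = 68; Z: 31 − 1 = 30.
Z = 30 is zinc, so the daughter is ^68_30 Zn.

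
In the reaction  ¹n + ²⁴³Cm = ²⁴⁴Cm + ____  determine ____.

Conserve mass number: 1 + 243 = 244 + A, so A = 0.
Conserve atomic number: 0 + 96 = 96 + Z, so Z = 0.
A = 0 and Z = 0 is γ — a gamma ray.

gamma ray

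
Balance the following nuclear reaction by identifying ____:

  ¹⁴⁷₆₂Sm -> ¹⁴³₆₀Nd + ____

alpha particle

Conserve mass number: 147 = 143 + A, so A = 4.
Conserve atomic number: 62 = 60 + Z, so Z = 2.
A = 4 and Z = 2 is ⁴₂He — an alpha particle.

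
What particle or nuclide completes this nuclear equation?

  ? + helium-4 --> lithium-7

Conserve mass number: A + 4 = 7, so A = 3.
Conserve atomic number: Z + 2 = 3, so Z = 1.
A = 3 and Z = 1 is hydrogen-3 — a triton.

triton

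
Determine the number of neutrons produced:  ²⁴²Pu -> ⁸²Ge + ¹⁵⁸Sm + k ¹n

Conserve mass number: 242 = 82 + 158 + k, so k = 242 − 240 = 2.
Check atomic number: 94 = 32 + 62 + 0 = 94. ✓

2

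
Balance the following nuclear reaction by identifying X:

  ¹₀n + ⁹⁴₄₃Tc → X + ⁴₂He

Nb-91

Conserve mass number: 1 + 94 = A + 4, so A = 91.
Conserve atomic number: 0 + 43 = Z + 2, so Z = 41.
Z = 41 is niobium, so the species is ⁹¹₄₁Nb.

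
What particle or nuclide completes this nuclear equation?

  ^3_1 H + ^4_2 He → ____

Conserve mass number: 3 + 4 = A, so A = 7.
Conserve atomic number: 1 + 2 = Z, so Z = 3.
Z = 3 is lithium, so the species is ^7_3 Li.

Li-7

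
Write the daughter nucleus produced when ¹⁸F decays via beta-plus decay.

O-18

Beta-plus decay: mass number changes by +0, atomic number by -1.
A: 18 = 18; Z: 9 − 1 = 8.
Z = 8 is oxygen, so the daughter is ¹⁸O.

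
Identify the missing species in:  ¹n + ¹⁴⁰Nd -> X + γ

Nd-141

Conserve mass number: 1 + 140 = A + 0, so A = 141.
Conserve atomic number: 0 + 60 = Z + 0, so Z = 60.
Z = 60 is neodymium, so the species is ¹⁴¹Nd.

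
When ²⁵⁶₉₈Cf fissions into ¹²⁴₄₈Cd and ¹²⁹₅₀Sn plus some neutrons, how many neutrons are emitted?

Conserve mass number: 256 = 124 + 129 + k, so k = 256 − 253 = 3.
Check atomic number: 98 = 48 + 50 + 0 = 98. ✓

3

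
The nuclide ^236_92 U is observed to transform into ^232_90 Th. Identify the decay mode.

ΔA = 232 − 236 = -4; ΔZ = 90 − 92 = -2.
A drops by 4 and Z drops by 2 — the signature of alpha emission.

alpha decay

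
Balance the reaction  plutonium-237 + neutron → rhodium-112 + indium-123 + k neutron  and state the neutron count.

3

Conserve mass number: 238 = 112 + 123 + k, so k = 238 − 235 = 3.
Check atomic number: 94 = 45 + 49 + 0 = 94. ✓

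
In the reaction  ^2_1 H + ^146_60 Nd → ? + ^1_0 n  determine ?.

Pm-147

Conserve mass number: 2 + 146 = A + 1, so A = 147.
Conserve atomic number: 1 + 60 = Z + 0, so Z = 61.
Z = 61 is promethium, so the species is ^147_61 Pm.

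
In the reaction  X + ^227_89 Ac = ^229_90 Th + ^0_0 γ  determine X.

deuteron

Conserve mass number: A + 227 = 229 + 0, so A = 2.
Conserve atomic number: Z + 89 = 90 + 0, so Z = 1.
A = 2 and Z = 1 is ^2_1 H — a deuteron.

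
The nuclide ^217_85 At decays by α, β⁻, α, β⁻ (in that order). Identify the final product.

Bi-209

Start: (A, Z) = (217, 85).
After α: (213, 83).
After β⁻: (213, 84).
After α: (209, 82).
After β⁻: (209, 83).
Z = 83 is bismuth.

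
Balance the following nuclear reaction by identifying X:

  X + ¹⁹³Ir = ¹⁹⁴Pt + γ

proton

Conserve mass number: A + 193 = 194 + 0, so A = 1.
Conserve atomic number: Z + 77 = 78 + 0, so Z = 1.
A = 1 and Z = 1 is ¹H — a proton.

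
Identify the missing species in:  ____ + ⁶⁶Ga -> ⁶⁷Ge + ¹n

Conserve mass number: A + 66 = 67 + 1, so A = 2.
Conserve atomic number: Z + 31 = 32 + 0, so Z = 1.
A = 2 and Z = 1 is ²H — a deuteron.

deuteron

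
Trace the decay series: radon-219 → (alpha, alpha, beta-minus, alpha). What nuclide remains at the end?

Start: (A, Z) = (219, 86).
After α: (215, 84).
After α: (211, 82).
After β⁻: (211, 83).
After α: (207, 81).
Z = 81 is thallium.

Tl-207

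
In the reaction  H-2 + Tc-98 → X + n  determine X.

Conserve mass number: 2 + 98 = A + 1, so A = 99.
Conserve atomic number: 1 + 43 = Z + 0, so Z = 44.
Z = 44 is ruthenium, so the species is Ru-99.

Ru-99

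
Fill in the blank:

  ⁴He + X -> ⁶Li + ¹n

triton

Conserve mass number: 4 + A = 6 + 1, so A = 3.
Conserve atomic number: 2 + Z = 3 + 0, so Z = 1.
A = 3 and Z = 1 is ³H — a triton.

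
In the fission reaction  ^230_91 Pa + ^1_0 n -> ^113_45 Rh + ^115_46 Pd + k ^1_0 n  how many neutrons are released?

Conserve mass number: 231 = 113 + 115 + k, so k = 231 − 228 = 3.
Check atomic number: 91 = 45 + 46 + 0 = 91. ✓

3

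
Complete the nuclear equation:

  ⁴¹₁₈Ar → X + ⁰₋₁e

Conserve mass number: 41 = A + 0, so A = 41.
Conserve atomic number: 18 = Z − 1, so Z = 19.
Z = 19 is potassium, so the species is ⁴¹₁₉K.

K-41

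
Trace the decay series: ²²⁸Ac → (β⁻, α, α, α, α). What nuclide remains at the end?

Pb-212

Start: (A, Z) = (228, 89).
After β⁻: (228, 90).
After α: (224, 88).
After α: (220, 86).
After α: (216, 84).
After α: (212, 82).
Z = 82 is lead.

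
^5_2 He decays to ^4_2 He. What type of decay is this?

neutron emission

ΔA = 4 − 5 = -1; ΔZ = 2 − 2 = +0.
A drops by 1 with Z unchanged — a neutron was emitted.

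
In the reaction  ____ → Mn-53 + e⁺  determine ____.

Conserve mass number: A = 53 + 0, so A = 53.
Conserve atomic number: Z = 25 + 1, so Z = 26.
Z = 26 is iron, so the species is Fe-53.

Fe-53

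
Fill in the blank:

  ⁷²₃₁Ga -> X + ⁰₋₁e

Conserve mass number: 72 = A + 0, so A = 72.
Conserve atomic number: 31 = Z − 1, so Z = 32.
Z = 32 is germanium, so the species is ⁷²₃₂Ge.

Ge-72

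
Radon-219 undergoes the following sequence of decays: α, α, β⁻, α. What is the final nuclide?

Start: (A, Z) = (219, 86).
After α: (215, 84).
After α: (211, 82).
After β⁻: (211, 83).
After α: (207, 81).
Z = 81 is thallium.

Tl-207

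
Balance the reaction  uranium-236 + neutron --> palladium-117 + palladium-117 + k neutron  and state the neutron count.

3

Conserve mass number: 237 = 117 + 117 + k, so k = 237 − 234 = 3.
Check atomic number: 92 = 46 + 46 + 0 = 92. ✓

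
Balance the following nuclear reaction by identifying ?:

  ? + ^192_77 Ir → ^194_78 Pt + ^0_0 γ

deuteron

Conserve mass number: A + 192 = 194 + 0, so A = 2.
Conserve atomic number: Z + 77 = 78 + 0, so Z = 1.
A = 2 and Z = 1 is ^2_1 H — a deuteron.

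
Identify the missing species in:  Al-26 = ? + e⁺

Conserve mass number: 26 = A + 0, so A = 26.
Conserve atomic number: 13 = Z + 1, so Z = 12.
Z = 12 is magnesium, so the species is Mg-26.

Mg-26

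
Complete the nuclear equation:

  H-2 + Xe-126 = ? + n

Conserve mass number: 2 + 126 = A + 1, so A = 127.
Conserve atomic number: 1 + 54 = Z + 0, so Z = 55.
Z = 55 is caesium, so the species is Cs-127.

Cs-127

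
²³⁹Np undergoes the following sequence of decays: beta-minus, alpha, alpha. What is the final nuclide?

Start: (A, Z) = (239, 93).
After β⁻: (239, 94).
After α: (235, 92).
After α: (231, 90).
Z = 90 is thorium.

Th-231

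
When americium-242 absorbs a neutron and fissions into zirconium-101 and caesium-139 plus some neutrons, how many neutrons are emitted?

Conserve mass number: 243 = 101 + 139 + k, so k = 243 − 240 = 3.
Check atomic number: 95 = 40 + 55 + 0 = 95. ✓

3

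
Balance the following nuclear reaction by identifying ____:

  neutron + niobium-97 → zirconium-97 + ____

proton

Conserve mass number: 1 + 97 = 97 + A, so A = 1.
Conserve atomic number: 0 + 41 = 40 + Z, so Z = 1.
A = 1 and Z = 1 is hydrogen-1 — a proton.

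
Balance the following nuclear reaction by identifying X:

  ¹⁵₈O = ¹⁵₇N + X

Conserve mass number: 15 = 15 + A, so A = 0.
Conserve atomic number: 8 = 7 + Z, so Z = 1.
A = 0 and Z = 1 is ⁰₁e — a positron.

positron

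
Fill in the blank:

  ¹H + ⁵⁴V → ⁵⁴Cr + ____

neutron

Conserve mass number: 1 + 54 = 54 + A, so A = 1.
Conserve atomic number: 1 + 23 = 24 + Z, so Z = 0.
A = 1 and Z = 0 is ¹n — a neutron.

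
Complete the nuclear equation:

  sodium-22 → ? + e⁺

Conserve mass number: 22 = A + 0, so A = 22.
Conserve atomic number: 11 = Z + 1, so Z = 10.
Z = 10 is neon, so the species is neon-22.

Ne-22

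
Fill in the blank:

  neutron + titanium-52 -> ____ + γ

Ti-53

Conserve mass number: 1 + 52 = A + 0, so A = 53.
Conserve atomic number: 0 + 22 = Z + 0, so Z = 22.
Z = 22 is titanium, so the species is titanium-53.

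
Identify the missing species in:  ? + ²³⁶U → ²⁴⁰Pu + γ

alpha particle

Conserve mass number: A + 236 = 240 + 0, so A = 4.
Conserve atomic number: Z + 92 = 94 + 0, so Z = 2.
A = 4 and Z = 2 is ⁴He — an alpha particle.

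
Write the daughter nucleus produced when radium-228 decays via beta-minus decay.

Ac-228

Beta-minus decay: mass number changes by +0, atomic number by +1.
A: 228 = 228; Z: 88 + 1 = 89.
Z = 89 is actinium, so the daughter is actinium-228.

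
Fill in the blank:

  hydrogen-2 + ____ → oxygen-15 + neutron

Conserve mass number: 2 + A = 15 + 1, so A = 14.
Conserve atomic number: 1 + Z = 8 + 0, so Z = 7.
Z = 7 is nitrogen, so the species is nitrogen-14.

N-14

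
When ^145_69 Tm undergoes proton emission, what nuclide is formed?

Er-144

Proton emission: mass number changes by -1, atomic number by -1.
A: 145 − 1 = 144; Z: 69 − 1 = 68.
Z = 68 is erbium, so the daughter is ^144_68 Er.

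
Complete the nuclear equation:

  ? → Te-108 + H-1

Conserve mass number: A = 108 + 1, so A = 109.
Conserve atomic number: Z = 52 + 1, so Z = 53.
Z = 53 is iodine, so the species is I-109.

I-109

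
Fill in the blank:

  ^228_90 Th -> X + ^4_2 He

Conserve mass number: 228 = A + 4, so A = 224.
Conserve atomic number: 90 = Z + 2, so Z = 88.
Z = 88 is radium, so the species is ^224_88 Ra.

Ra-224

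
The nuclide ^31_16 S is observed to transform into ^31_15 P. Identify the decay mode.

ΔA = 31 − 31 = 0; ΔZ = 15 − 16 = -1.
A is unchanged and Z drops by 1 — a proton has become a neutron (β⁺ emission or electron capture).

beta-plus decay or electron capture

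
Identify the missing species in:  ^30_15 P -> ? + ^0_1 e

Conserve mass number: 30 = A + 0, so A = 30.
Conserve atomic number: 15 = Z + 1, so Z = 14.
Z = 14 is silicon, so the species is ^30_14 Si.

Si-30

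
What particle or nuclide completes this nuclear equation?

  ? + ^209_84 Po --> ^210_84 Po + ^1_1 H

Conserve mass number: A + 209 = 210 + 1, so A = 2.
Conserve atomic number: Z + 84 = 84 + 1, so Z = 1.
A = 2 and Z = 1 is ^2_1 H — a deuteron.

deuteron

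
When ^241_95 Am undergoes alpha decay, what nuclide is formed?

Np-237

Alpha decay: mass number changes by -4, atomic number by -2.
A: 241 − 4 = 237; Z: 95 − 2 = 93.
Z = 93 is neptunium, so the daughter is ^237_93 Np.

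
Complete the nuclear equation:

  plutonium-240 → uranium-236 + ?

Conserve mass number: 240 = 236 + A, so A = 4.
Conserve atomic number: 94 = 92 + Z, so Z = 2.
A = 4 and Z = 2 is helium-4 — an alpha particle.

alpha particle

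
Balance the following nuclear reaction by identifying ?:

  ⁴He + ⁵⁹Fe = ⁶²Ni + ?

Conserve mass number: 4 + 59 = 62 + A, so A = 1.
Conserve atomic number: 2 + 26 = 28 + Z, so Z = 0.
A = 1 and Z = 0 is ¹n — a neutron.

neutron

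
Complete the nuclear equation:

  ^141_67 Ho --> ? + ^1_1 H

Dy-140

Conserve mass number: 141 = A + 1, so A = 140.
Conserve atomic number: 67 = Z + 1, so Z = 66.
Z = 66 is dysprosium, so the species is ^140_66 Dy.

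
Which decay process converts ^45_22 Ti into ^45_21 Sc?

beta-plus decay or electron capture

ΔA = 45 − 45 = 0; ΔZ = 21 − 22 = -1.
A is unchanged and Z drops by 1 — a proton has become a neutron (β⁺ emission or electron capture).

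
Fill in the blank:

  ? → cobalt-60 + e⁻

Conserve mass number: A = 60 + 0, so A = 60.
Conserve atomic number: Z = 27 − 1, so Z = 26.
Z = 26 is iron, so the species is iron-60.

Fe-60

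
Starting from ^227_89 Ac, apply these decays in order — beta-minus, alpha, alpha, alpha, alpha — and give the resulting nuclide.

Start: (A, Z) = (227, 89).
After β⁻: (227, 90).
After α: (223, 88).
After α: (219, 86).
After α: (215, 84).
After α: (211, 82).
Z = 82 is lead.

Pb-211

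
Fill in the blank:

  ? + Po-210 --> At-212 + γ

Conserve mass number: A + 210 = 212 + 0, so A = 2.
Conserve atomic number: Z + 84 = 85 + 0, so Z = 1.
A = 2 and Z = 1 is H-2 — a deuteron.

deuteron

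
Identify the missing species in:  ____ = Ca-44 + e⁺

Sc-44

Conserve mass number: A = 44 + 0, so A = 44.
Conserve atomic number: Z = 20 + 1, so Z = 21.
Z = 21 is scandium, so the species is Sc-44.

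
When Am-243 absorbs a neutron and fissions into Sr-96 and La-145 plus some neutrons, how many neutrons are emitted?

Conserve mass number: 244 = 96 + 145 + k, so k = 244 − 241 = 3.
Check atomic number: 95 = 38 + 57 + 0 = 95. ✓

3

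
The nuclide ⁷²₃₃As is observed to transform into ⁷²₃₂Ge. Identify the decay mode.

beta-plus decay or electron capture

ΔA = 72 − 72 = 0; ΔZ = 32 − 33 = -1.
A is unchanged and Z drops by 1 — a proton has become a neutron (β⁺ emission or electron capture).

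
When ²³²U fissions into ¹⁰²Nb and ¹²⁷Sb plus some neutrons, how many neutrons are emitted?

3

Conserve mass number: 232 = 102 + 127 + k, so k = 232 − 229 = 3.
Check atomic number: 92 = 41 + 51 + 0 = 92. ✓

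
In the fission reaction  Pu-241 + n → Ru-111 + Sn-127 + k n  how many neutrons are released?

4

Conserve mass number: 242 = 111 + 127 + k, so k = 242 − 238 = 4.
Check atomic number: 94 = 44 + 50 + 0 = 94. ✓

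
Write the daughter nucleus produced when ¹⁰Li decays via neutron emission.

Li-9

Neutron emission: mass number changes by -1, atomic number by +0.
A: 10 − 1 = 9; Z: 3 = 3.
Z = 3 is lithium, so the daughter is ⁹Li.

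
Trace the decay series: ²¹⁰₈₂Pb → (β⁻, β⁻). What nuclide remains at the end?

Start: (A, Z) = (210, 82).
After β⁻: (210, 83).
After β⁻: (210, 84).
Z = 84 is polonium.

Po-210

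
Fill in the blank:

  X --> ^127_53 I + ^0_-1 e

Conserve mass number: A = 127 + 0, so A = 127.
Conserve atomic number: Z = 53 − 1, so Z = 52.
Z = 52 is tellurium, so the species is ^127_52 Te.

Te-127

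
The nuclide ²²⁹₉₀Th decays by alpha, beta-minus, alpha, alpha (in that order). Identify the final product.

Start: (A, Z) = (229, 90).
After α: (225, 88).
After β⁻: (225, 89).
After α: (221, 87).
After α: (217, 85).
Z = 85 is astatine.

At-217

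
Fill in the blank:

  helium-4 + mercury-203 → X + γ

Conserve mass number: 4 + 203 = A + 0, so A = 207.
Conserve atomic number: 2 + 80 = Z + 0, so Z = 82.
Z = 82 is lead, so the species is lead-207.

Pb-207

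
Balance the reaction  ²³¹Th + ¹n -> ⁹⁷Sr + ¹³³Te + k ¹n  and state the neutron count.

2

Conserve mass number: 232 = 97 + 133 + k, so k = 232 − 230 = 2.
Check atomic number: 90 = 38 + 52 + 0 = 90. ✓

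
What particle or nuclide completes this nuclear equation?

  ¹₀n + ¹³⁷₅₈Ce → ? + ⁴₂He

Conserve mass number: 1 + 137 = A + 4, so A = 134.
Conserve atomic number: 0 + 58 = Z + 2, so Z = 56.
Z = 56 is barium, so the species is ¹³⁴₅₆Ba.

Ba-134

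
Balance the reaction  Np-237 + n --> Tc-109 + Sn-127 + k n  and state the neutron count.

Conserve mass number: 238 = 109 + 127 + k, so k = 238 − 236 = 2.
Check atomic number: 93 = 43 + 50 + 0 = 93. ✓

2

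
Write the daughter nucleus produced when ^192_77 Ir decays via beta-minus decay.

Pt-192

Beta-minus decay: mass number changes by +0, atomic number by +1.
A: 192 = 192; Z: 77 + 1 = 78.
Z = 78 is platinum, so the daughter is ^192_78 Pt.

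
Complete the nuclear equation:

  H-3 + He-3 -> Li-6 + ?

gamma ray

Conserve mass number: 3 + 3 = 6 + A, so A = 0.
Conserve atomic number: 1 + 2 = 3 + Z, so Z = 0.
A = 0 and Z = 0 is γ — a gamma ray.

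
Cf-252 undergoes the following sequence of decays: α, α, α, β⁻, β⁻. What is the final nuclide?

Start: (A, Z) = (252, 98).
After α: (248, 96).
After α: (244, 94).
After α: (240, 92).
After β⁻: (240, 93).
After β⁻: (240, 94).
Z = 94 is plutonium.

Pu-240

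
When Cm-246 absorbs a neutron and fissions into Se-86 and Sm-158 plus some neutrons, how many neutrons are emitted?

Conserve mass number: 247 = 86 + 158 + k, so k = 247 − 244 = 3.
Check atomic number: 96 = 34 + 62 + 0 = 96. ✓

3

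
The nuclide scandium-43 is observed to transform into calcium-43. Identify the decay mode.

beta-plus decay or electron capture

ΔA = 43 − 43 = 0; ΔZ = 20 − 21 = -1.
A is unchanged and Z drops by 1 — a proton has become a neutron (β⁺ emission or electron capture).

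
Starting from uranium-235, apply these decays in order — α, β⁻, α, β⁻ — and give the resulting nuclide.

Start: (A, Z) = (235, 92).
After α: (231, 90).
After β⁻: (231, 91).
After α: (227, 89).
After β⁻: (227, 90).
Z = 90 is thorium.

Th-227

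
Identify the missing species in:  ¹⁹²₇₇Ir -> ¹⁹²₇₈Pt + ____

beta-minus particle

Conserve mass number: 192 = 192 + A, so A = 0.
Conserve atomic number: 77 = 78 + Z, so Z = -1.
A = 0 and Z = -1 is ⁰₋₁e — a beta-minus particle.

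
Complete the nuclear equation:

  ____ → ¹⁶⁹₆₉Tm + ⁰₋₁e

Conserve mass number: A = 169 + 0, so A = 169.
Conserve atomic number: Z = 69 − 1, so Z = 68.
Z = 68 is erbium, so the species is ¹⁶⁹₆₈Er.

Er-169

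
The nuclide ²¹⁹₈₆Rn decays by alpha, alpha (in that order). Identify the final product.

Pb-211

Start: (A, Z) = (219, 86).
After α: (215, 84).
After α: (211, 82).
Z = 82 is lead.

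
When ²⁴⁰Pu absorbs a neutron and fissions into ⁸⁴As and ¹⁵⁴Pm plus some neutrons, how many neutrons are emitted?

3

Conserve mass number: 241 = 84 + 154 + k, so k = 241 − 238 = 3.
Check atomic number: 94 = 33 + 61 + 0 = 94. ✓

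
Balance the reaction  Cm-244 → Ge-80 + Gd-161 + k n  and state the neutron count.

3

Conserve mass number: 244 = 80 + 161 + k, so k = 244 − 241 = 3.
Check atomic number: 96 = 32 + 64 + 0 = 96. ✓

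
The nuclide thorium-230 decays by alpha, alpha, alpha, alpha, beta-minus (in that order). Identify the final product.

Start: (A, Z) = (230, 90).
After α: (226, 88).
After α: (222, 86).
After α: (218, 84).
After α: (214, 82).
After β⁻: (214, 83).
Z = 83 is bismuth.

Bi-214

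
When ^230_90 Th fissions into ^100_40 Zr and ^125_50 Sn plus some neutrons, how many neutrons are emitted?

5

Conserve mass number: 230 = 100 + 125 + k, so k = 230 − 225 = 5.
Check atomic number: 90 = 40 + 50 + 0 = 90. ✓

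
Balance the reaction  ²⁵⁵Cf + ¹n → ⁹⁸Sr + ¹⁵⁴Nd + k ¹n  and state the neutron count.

4

Conserve mass number: 256 = 98 + 154 + k, so k = 256 − 252 = 4.
Check atomic number: 98 = 38 + 60 + 0 = 98. ✓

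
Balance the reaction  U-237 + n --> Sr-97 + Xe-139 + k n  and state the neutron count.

Conserve mass number: 238 = 97 + 139 + k, so k = 238 − 236 = 2.
Check atomic number: 92 = 38 + 54 + 0 = 92. ✓

2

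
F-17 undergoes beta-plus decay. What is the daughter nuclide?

Beta-plus decay: mass number changes by +0, atomic number by -1.
A: 17 = 17; Z: 9 − 1 = 8.
Z = 8 is oxygen, so the daughter is O-17.

O-17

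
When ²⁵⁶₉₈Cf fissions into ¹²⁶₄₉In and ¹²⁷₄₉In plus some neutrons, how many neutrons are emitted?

3

Conserve mass number: 256 = 126 + 127 + k, so k = 256 − 253 = 3.
Check atomic number: 98 = 49 + 49 + 0 = 98. ✓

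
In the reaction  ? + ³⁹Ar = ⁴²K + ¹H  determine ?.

Conserve mass number: A + 39 = 42 + 1, so A = 4.
Conserve atomic number: Z + 18 = 19 + 1, so Z = 2.
A = 4 and Z = 2 is ⁴He — an alpha particle.

alpha particle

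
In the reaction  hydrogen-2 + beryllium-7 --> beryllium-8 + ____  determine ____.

proton

Conserve mass number: 2 + 7 = 8 + A, so A = 1.
Conserve atomic number: 1 + 4 = 4 + Z, so Z = 1.
A = 1 and Z = 1 is hydrogen-1 — a proton.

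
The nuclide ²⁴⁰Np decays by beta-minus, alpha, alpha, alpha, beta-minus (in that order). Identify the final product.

Ac-228

Start: (A, Z) = (240, 93).
After β⁻: (240, 94).
After α: (236, 92).
After α: (232, 90).
After α: (228, 88).
After β⁻: (228, 89).
Z = 89 is actinium.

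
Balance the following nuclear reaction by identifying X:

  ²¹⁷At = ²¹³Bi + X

alpha particle

Conserve mass number: 217 = 213 + A, so A = 4.
Conserve atomic number: 85 = 83 + Z, so Z = 2.
A = 4 and Z = 2 is ⁴He — an alpha particle.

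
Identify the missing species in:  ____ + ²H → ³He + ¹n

Conserve mass number: A + 2 = 3 + 1, so A = 2.
Conserve atomic number: Z + 1 = 2 + 0, so Z = 1.
A = 2 and Z = 1 is ²H — a deuteron.

deuteron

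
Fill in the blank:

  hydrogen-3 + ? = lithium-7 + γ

alpha particle

Conserve mass number: 3 + A = 7 + 0, so A = 4.
Conserve atomic number: 1 + Z = 3 + 0, so Z = 2.
A = 4 and Z = 2 is helium-4 — an alpha particle.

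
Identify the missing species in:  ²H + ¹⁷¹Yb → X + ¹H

Yb-172

Conserve mass number: 2 + 171 = A + 1, so A = 172.
Conserve atomic number: 1 + 70 = Z + 1, so Z = 70.
Z = 70 is ytterbium, so the species is ¹⁷²Yb.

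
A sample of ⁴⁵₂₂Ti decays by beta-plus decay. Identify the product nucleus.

Beta-plus decay: mass number changes by +0, atomic number by -1.
A: 45 = 45; Z: 22 − 1 = 21.
Z = 21 is scandium, so the daughter is ⁴⁵₂₁Sc.

Sc-45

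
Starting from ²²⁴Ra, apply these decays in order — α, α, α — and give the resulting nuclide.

Start: (A, Z) = (224, 88).
After α: (220, 86).
After α: (216, 84).
After α: (212, 82).
Z = 82 is lead.

Pb-212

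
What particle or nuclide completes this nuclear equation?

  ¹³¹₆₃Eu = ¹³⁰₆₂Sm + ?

proton

Conserve mass number: 131 = 130 + A, so A = 1.
Conserve atomic number: 63 = 62 + Z, so Z = 1.
A = 1 and Z = 1 is ¹₁H — a proton.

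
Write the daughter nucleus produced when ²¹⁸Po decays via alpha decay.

Pb-214

Alpha decay: mass number changes by -4, atomic number by -2.
A: 218 − 4 = 214; Z: 84 − 2 = 82.
Z = 82 is lead, so the daughter is ²¹⁴Pb.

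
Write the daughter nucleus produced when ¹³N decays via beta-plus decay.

C-13

Beta-plus decay: mass number changes by +0, atomic number by -1.
A: 13 = 13; Z: 7 − 1 = 6.
Z = 6 is carbon, so the daughter is ¹³C.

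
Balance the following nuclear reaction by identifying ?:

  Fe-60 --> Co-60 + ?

Conserve mass number: 60 = 60 + A, so A = 0.
Conserve atomic number: 26 = 27 + Z, so Z = -1.
A = 0 and Z = -1 is e⁻ — a beta-minus particle.

beta-minus particle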